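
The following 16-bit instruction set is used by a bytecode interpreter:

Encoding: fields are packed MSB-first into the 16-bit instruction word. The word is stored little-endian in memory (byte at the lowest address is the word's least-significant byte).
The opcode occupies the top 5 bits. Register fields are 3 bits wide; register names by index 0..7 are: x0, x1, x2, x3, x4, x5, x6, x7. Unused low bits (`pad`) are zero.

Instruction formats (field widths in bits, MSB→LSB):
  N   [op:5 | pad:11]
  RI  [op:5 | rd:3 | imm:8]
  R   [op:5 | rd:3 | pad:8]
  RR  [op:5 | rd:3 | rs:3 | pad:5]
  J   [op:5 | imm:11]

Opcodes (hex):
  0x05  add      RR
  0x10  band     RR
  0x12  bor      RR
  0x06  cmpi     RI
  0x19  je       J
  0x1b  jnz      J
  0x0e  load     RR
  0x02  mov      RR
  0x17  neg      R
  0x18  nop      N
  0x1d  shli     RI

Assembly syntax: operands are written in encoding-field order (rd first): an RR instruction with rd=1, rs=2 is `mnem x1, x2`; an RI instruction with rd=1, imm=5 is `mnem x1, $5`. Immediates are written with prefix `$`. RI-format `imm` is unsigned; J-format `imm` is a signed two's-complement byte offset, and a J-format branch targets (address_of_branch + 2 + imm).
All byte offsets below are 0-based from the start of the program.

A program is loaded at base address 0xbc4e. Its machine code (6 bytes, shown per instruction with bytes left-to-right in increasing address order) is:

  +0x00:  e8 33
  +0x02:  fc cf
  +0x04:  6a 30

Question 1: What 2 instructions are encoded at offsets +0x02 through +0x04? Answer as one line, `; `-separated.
[02] fc cf → 0xcffc
  opcode bits[15:11]=0x19: je/J
  imm: (w>>0)&0x7ff=0x7fc (s11→-4) → $-4
[04] 6a 30 → 0x306a
  opcode bits[15:11]=0x6: cmpi/RI
  rd: (w>>8)&0x7=0x0 → x0
  imm: (w>>0)&0xff=0x6a → $106

je $-4; cmpi x0, $106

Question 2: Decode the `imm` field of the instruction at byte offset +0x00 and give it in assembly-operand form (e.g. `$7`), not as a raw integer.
+0x00: e8 33 ⇒ word 0x33e8 (little)
  op=0x33e8>>11=0x6 ⇒ cmpi (RI)
  rd: (w>>8)&0x7=0x3 → x3
  imm: (w>>0)&0xff=0xe8 → $232

$232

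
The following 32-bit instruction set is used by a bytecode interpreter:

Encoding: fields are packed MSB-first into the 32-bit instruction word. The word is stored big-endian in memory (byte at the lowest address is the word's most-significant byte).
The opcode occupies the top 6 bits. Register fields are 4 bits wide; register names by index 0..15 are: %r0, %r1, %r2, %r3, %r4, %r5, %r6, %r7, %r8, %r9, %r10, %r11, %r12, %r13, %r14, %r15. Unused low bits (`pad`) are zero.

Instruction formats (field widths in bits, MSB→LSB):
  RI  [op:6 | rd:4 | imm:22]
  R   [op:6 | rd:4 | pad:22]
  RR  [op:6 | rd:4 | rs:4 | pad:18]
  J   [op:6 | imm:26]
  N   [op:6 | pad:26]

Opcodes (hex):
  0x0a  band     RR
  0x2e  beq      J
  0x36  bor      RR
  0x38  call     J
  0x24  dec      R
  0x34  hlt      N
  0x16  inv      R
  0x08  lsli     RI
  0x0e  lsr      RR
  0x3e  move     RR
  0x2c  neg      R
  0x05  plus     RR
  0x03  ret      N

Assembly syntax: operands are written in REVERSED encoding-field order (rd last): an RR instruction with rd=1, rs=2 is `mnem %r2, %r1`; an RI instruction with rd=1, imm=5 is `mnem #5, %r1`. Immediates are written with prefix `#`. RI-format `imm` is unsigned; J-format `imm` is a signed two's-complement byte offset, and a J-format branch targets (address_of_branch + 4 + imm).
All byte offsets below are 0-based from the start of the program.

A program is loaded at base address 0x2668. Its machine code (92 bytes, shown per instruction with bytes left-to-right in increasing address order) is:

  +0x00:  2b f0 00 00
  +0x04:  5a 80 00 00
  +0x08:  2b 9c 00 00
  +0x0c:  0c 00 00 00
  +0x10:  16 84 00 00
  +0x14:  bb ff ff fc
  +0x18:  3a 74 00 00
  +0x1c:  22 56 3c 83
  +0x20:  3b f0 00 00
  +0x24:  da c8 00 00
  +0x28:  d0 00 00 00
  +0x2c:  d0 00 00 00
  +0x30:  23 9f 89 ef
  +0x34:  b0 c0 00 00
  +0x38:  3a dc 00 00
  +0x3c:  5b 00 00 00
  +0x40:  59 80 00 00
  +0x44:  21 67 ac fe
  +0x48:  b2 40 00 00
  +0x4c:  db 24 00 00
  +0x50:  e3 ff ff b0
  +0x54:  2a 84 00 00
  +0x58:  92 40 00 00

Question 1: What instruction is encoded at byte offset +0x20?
@+20  big-endian(3b f0 00 00) = 0x3bf00000
  top 6b → 0xe → lsr [RR]
  rd@[25:22]=0xf ⇒ %r15
  rs@[21:18]=0xc ⇒ %r12

lsr %r12, %r15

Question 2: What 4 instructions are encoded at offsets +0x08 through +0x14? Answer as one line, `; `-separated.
band %r7, %r14; ret; plus %r1, %r10; beq #-4

off 0x08: read 2b 9c 00 00 as big → 0x2b9c0000
  opcode bits[31:26]=0xa: band/RR
  [25:22] rd=14 = %r14
  [21:18] rs=7 = %r7
off 0x0c: read 0c 00 00 00 as big → 0x0c000000
  opcode bits[31:26]=0x3: ret/N
off 0x10: read 16 84 00 00 as big → 0x16840000
  opcode bits[31:26]=0x5: plus/RR
  [25:22] rd=10 = %r10
  [21:18] rs=1 = %r1
off 0x14: read bb ff ff fc as big → 0xbbfffffc
  opcode bits[31:26]=0x2e: beq/J
  [25:0] imm=67108860 (s26→-4) = #-4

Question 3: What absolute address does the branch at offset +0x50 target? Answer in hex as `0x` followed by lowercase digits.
+0x50: e3 ff ff b0 ⇒ word 0xe3ffffb0 (big)
  top 6b → 0x38 → call [J]
  [25:0] imm=67108784 (s26→-80) = #-80
  target = base 0x2668 + off 0x50 + 4 + imm -80 = 0x266c

0x266c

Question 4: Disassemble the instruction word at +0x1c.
lsli #1457283, %r9

off 0x1c: read 22 56 3c 83 as big → 0x22563c83
  top 6b → 0x8 → lsli [RI]
  rd: (w>>22)&0xf=0x9 → %r9
  imm: (w>>0)&0x3fffff=0x163c83 → #1457283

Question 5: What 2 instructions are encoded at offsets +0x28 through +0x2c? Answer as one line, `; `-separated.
hlt; hlt

@+28  big-endian(d0 00 00 00) = 0xd0000000
  op=0xd0000000>>26=0x34 ⇒ hlt (N)
@+2c  big-endian(d0 00 00 00) = 0xd0000000
  op=0xd0000000>>26=0x34 ⇒ hlt (N)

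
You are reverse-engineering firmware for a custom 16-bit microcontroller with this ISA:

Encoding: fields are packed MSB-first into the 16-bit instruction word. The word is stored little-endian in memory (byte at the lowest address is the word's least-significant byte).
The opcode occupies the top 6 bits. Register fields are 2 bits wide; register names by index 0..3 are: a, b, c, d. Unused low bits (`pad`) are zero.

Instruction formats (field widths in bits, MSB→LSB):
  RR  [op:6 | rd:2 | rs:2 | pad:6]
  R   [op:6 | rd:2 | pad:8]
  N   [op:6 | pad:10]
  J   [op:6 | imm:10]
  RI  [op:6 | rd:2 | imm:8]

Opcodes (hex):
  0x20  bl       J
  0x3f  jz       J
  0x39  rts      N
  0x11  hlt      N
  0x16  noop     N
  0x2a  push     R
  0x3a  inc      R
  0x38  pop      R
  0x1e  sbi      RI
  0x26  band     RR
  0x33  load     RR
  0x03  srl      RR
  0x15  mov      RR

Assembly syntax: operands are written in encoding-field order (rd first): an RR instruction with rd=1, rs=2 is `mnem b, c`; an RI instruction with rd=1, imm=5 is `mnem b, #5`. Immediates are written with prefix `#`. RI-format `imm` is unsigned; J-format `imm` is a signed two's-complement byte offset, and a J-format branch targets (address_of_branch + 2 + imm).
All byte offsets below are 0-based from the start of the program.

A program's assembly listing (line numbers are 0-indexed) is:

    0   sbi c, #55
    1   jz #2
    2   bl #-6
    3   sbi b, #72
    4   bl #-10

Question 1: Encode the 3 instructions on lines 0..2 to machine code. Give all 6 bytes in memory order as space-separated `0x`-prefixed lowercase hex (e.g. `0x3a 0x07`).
0x37 0x7a 0x02 0xfc 0xfa 0x83

line 0 (sbi): pack op=0x1e:6|rd=2:2|imm=55:8 = 0x7a37; little→ 37 7a
line 1 (jz): pack op=0x3f:6|imm=2:10 = 0xfc02; little→ 02 fc
line 2 (bl): pack op=0x20:6|imm=-6:10 = 0x83fa; little→ fa 83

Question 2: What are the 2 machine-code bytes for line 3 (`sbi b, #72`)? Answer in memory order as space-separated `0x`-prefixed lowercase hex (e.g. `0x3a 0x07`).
0x48 0x79

3. sbi fields op=0x1e:6|rd=1:2|imm=72:8 → word 7948h → 48 79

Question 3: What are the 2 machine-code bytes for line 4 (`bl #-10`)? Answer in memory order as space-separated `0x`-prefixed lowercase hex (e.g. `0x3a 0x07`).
line 4 (bl): pack op=0x20:6|imm=-10:10 = 0x83f6; little→ f6 83

0xf6 0x83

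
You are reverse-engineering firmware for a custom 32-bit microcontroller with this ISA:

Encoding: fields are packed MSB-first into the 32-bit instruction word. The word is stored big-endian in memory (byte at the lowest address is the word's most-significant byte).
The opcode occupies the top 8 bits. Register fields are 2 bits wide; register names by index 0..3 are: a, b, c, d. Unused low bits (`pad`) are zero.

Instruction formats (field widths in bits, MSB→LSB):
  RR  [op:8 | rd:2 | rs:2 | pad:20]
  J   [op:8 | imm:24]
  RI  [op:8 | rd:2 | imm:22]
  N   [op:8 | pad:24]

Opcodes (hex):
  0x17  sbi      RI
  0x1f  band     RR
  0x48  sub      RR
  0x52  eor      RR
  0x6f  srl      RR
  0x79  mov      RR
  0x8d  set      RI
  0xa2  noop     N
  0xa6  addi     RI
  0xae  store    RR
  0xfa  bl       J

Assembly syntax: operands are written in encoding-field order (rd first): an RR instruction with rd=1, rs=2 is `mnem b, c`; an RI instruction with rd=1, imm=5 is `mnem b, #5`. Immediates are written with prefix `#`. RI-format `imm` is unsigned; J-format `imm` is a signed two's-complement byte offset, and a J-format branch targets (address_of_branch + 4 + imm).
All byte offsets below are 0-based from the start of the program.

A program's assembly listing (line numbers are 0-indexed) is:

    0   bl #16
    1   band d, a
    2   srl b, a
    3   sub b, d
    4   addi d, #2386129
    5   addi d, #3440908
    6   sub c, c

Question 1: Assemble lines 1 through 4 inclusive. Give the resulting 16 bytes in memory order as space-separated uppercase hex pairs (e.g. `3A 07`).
1. band fields op=0x1f:8|rd=3:2|rs=0:2|pad=0:20 → word 1fc00000h → 1f c0 00 00
2. srl fields op=0x6f:8|rd=1:2|rs=0:2|pad=0:20 → word 6f400000h → 6f 40 00 00
3. sub fields op=0x48:8|rd=1:2|rs=3:2|pad=0:20 → word 48700000h → 48 70 00 00
4. addi fields op=0xa6:8|rd=3:2|imm=2386129:22 → word a6e468d1h → a6 e4 68 d1

1F C0 00 00 6F 40 00 00 48 70 00 00 A6 E4 68 D1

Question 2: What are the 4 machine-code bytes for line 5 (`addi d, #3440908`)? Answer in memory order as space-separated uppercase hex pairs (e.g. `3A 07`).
A6 F4 81 0C

line 5 (addi): pack op=0xa6:8|rd=3:2|imm=3440908:22 = 0xa6f4810c; big→ a6 f4 81 0c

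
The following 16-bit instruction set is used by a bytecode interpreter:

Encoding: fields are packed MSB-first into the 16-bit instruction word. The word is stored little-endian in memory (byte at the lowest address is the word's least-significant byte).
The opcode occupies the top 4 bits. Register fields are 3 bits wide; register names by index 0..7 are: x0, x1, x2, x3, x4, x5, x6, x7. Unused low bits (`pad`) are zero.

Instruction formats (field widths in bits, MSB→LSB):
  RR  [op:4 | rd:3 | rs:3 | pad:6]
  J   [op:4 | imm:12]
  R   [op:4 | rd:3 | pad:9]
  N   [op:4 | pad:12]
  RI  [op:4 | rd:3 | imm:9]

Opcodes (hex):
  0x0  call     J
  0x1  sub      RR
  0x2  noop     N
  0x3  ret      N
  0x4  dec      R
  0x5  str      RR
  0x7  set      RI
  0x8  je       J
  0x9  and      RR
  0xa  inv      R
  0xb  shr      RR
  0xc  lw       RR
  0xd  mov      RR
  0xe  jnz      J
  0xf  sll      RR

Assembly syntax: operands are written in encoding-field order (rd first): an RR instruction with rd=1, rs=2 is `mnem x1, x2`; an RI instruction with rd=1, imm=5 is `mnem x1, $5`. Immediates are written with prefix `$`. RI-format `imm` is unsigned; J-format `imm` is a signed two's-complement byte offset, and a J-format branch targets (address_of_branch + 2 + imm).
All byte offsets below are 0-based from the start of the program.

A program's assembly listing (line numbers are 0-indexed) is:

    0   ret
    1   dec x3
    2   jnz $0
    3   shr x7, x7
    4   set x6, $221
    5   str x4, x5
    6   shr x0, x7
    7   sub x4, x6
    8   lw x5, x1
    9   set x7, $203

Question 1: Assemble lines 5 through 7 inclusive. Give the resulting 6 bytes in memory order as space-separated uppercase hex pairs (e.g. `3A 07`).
5. str fields op=0x5:4|rd=4:3|rs=5:3|pad=0:6 → word 5940h → 40 59
6. shr fields op=0xb:4|rd=0:3|rs=7:3|pad=0:6 → word b1c0h → c0 b1
7. sub fields op=0x1:4|rd=4:3|rs=6:3|pad=0:6 → word 1980h → 80 19

40 59 C0 B1 80 19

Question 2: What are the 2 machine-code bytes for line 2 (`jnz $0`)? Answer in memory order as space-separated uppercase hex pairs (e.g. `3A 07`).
00 E0

L2: jnz op=0xe:4|imm=0:12 ⇒ 0xe000 ⇒ little 00 e0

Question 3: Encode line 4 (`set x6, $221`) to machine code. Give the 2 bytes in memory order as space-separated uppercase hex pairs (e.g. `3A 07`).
line 4 (set): pack op=0x7:4|rd=6:3|imm=221:9 = 0x7cdd; little→ dd 7c

DD 7C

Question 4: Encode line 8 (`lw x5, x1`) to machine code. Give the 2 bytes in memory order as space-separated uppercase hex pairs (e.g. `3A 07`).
8. lw fields op=0xc:4|rd=5:3|rs=1:3|pad=0:6 → word ca40h → 40 ca

40 CA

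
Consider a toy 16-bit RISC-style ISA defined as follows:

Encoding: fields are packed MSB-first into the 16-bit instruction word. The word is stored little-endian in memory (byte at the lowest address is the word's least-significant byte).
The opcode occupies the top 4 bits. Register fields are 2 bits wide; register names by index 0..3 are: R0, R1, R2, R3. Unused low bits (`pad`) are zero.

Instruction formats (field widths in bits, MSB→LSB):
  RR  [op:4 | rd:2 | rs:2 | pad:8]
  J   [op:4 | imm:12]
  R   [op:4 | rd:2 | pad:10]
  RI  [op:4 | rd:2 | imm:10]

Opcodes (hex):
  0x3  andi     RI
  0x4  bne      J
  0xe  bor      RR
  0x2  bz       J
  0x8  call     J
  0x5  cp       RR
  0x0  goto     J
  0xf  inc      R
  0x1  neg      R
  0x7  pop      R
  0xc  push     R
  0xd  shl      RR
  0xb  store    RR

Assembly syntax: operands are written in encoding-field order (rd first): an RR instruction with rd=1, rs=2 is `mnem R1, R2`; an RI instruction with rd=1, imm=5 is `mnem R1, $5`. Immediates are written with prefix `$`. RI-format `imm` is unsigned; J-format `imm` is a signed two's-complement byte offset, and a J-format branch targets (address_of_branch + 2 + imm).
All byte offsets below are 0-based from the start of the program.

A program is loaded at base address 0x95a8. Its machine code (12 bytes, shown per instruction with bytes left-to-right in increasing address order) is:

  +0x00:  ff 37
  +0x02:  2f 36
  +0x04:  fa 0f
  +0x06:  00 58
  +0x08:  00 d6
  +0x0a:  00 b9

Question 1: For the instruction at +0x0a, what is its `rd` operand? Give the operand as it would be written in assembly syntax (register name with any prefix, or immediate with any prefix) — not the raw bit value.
R2

off 0x0a: read 00 b9 as little → 0xb900
  op=0xb900>>12=0xb ⇒ store (RR)
  rd@[11:10]=0x2 ⇒ R2
  rs@[9:8]=0x1 ⇒ R1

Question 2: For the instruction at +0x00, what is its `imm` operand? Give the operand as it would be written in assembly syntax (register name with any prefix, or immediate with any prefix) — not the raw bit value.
@+00  little-endian(ff 37) = 0x37ff
  op=0x37ff>>12=0x3 ⇒ andi (RI)
  rd@[11:10]=0x1 ⇒ R1
  imm@[9:0]=0x3ff ⇒ $1023

$1023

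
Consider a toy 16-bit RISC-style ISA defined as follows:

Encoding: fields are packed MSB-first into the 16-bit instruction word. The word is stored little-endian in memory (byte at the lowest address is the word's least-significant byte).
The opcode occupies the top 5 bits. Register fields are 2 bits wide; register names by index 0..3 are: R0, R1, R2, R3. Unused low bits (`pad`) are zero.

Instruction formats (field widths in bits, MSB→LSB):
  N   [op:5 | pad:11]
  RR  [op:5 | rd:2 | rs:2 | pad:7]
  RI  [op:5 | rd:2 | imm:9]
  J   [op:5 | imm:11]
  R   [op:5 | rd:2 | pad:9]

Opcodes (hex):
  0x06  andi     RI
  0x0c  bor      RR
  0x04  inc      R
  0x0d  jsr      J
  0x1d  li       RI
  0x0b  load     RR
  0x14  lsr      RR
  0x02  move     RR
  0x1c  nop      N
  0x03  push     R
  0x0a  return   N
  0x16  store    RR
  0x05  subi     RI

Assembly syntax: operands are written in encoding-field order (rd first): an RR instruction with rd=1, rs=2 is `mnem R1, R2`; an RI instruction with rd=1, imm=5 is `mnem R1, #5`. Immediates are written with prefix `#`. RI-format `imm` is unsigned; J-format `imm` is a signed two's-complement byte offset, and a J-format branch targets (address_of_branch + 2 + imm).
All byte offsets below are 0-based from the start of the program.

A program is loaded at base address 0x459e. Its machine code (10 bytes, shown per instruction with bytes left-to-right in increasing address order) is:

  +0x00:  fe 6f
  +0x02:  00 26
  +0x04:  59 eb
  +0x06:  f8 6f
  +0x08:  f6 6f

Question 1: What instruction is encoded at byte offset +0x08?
jsr #-10

+0x08: f6 6f ⇒ word 0x6ff6 (little)
  op=0x6ff6>>11=0xd ⇒ jsr (J)
  imm@[10:0]=0x7f6 (s11→-10) ⇒ #-10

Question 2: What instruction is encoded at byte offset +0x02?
inc R3

+0x02: 00 26 ⇒ word 0x2600 (little)
  top 5b → 0x4 → inc [R]
  rd@[10:9]=0x3 ⇒ R3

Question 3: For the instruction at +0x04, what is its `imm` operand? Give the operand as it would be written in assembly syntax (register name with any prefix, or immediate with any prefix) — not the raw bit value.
[04] 59 eb → 0xeb59
  opcode bits[15:11]=0x1d: li/RI
  rd: (w>>9)&0x3=0x1 → R1
  imm: (w>>0)&0x1ff=0x159 → #345

#345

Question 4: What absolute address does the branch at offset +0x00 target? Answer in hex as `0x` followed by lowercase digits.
[00] fe 6f → 0x6ffe
  opcode bits[15:11]=0xd: jsr/J
  [10:0] imm=2046 (s11→-2) = #-2
  target = base 0x459e + off 0x00 + 2 + imm -2 = 0x459e

0x459e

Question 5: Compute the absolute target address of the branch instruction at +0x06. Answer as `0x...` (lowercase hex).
+0x06: f8 6f ⇒ word 0x6ff8 (little)
  op=0x6ff8>>11=0xd ⇒ jsr (J)
  imm@[10:0]=0x7f8 (s11→-8) ⇒ #-8
  target = base 0x459e + off 0x06 + 2 + imm -8 = 0x459e

0x459e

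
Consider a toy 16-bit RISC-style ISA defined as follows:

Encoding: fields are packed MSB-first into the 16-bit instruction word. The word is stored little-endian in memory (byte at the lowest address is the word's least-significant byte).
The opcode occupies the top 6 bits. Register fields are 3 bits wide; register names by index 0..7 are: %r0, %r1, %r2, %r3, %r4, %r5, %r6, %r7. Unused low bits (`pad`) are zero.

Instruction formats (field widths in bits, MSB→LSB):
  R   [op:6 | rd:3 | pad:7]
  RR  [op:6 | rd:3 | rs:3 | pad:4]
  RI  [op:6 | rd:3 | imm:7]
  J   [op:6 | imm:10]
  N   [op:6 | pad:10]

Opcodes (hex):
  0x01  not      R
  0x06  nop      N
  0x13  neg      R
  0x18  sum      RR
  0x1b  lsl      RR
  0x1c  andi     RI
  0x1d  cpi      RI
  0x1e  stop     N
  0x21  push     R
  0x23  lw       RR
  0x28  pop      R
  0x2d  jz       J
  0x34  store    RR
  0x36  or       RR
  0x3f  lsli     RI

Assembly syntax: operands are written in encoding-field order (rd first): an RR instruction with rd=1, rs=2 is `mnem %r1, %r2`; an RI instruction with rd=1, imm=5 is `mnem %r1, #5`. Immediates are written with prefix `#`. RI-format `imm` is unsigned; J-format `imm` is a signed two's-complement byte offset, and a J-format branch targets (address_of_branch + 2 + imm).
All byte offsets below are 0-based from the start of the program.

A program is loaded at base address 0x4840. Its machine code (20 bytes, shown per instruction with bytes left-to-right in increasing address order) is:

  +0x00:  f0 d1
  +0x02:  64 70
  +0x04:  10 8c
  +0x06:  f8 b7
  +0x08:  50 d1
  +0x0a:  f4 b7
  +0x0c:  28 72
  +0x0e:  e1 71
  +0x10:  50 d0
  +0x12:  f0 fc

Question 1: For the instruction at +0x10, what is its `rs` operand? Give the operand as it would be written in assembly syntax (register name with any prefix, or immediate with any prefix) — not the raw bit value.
off 0x10: read 50 d0 as little → 0xd050
  top 6b → 0x34 → store [RR]
  rd: (w>>7)&0x7=0x0 → %r0
  rs: (w>>4)&0x7=0x5 → %r5

%r5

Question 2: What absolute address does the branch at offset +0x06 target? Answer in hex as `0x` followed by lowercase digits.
@+06  little-endian(f8 b7) = 0xb7f8
  op=0xb7f8>>10=0x2d ⇒ jz (J)
  imm@[9:0]=0x3f8 (s10→-8) ⇒ #-8
  target = base 0x4840 + off 0x06 + 2 + imm -8 = 0x4840

0x4840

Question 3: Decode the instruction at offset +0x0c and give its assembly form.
andi %r4, #40

@+0c  little-endian(28 72) = 0x7228
  op=0x7228>>10=0x1c ⇒ andi (RI)
  rd: (w>>7)&0x7=0x4 → %r4
  imm: (w>>0)&0x7f=0x28 → #40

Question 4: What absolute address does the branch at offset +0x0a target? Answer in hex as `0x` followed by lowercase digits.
0x4840

[0a] f4 b7 → 0xb7f4
  top 6b → 0x2d → jz [J]
  [9:0] imm=1012 (s10→-12) = #-12
  target = base 0x4840 + off 0x0a + 2 + imm -12 = 0x4840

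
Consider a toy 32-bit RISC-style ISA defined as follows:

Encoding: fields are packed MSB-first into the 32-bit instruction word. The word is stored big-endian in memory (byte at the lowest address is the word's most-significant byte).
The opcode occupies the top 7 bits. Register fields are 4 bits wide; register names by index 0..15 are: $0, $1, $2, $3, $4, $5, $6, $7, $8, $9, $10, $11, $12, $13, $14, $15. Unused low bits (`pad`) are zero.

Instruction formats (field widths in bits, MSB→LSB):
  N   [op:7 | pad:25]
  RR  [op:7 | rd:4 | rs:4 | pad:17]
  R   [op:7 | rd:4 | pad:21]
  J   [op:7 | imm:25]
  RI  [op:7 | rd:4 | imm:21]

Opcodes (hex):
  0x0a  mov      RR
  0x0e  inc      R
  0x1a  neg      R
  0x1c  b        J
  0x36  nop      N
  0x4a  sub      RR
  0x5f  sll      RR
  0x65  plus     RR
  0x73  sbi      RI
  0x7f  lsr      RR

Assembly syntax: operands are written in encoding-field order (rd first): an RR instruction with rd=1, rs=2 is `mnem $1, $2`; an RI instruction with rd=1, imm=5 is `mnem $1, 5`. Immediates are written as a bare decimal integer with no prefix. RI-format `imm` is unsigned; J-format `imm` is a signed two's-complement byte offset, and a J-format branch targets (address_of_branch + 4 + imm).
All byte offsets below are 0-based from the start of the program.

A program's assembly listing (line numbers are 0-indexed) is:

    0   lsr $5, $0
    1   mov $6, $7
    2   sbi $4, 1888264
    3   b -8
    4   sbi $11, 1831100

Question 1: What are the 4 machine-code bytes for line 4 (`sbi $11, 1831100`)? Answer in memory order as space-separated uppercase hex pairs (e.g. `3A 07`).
line 4 (sbi): pack op=0x73:7|rd=11:4|imm=1831100:21 = 0xe77bf0bc; big→ e7 7b f0 bc

E7 7B F0 BC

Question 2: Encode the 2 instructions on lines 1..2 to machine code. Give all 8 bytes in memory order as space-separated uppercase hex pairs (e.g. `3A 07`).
14 CE 00 00 E6 9C D0 08

1. mov fields op=0xa:7|rd=6:4|rs=7:4|pad=0:17 → word 14ce0000h → 14 ce 00 00
2. sbi fields op=0x73:7|rd=4:4|imm=1888264:21 → word e69cd008h → e6 9c d0 08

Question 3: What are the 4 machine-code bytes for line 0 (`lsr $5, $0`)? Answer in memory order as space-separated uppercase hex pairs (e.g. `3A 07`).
FE A0 00 00

L0: lsr op=0x7f:7|rd=5:4|rs=0:4|pad=0:17 ⇒ 0xfea00000 ⇒ big fe a0 00 00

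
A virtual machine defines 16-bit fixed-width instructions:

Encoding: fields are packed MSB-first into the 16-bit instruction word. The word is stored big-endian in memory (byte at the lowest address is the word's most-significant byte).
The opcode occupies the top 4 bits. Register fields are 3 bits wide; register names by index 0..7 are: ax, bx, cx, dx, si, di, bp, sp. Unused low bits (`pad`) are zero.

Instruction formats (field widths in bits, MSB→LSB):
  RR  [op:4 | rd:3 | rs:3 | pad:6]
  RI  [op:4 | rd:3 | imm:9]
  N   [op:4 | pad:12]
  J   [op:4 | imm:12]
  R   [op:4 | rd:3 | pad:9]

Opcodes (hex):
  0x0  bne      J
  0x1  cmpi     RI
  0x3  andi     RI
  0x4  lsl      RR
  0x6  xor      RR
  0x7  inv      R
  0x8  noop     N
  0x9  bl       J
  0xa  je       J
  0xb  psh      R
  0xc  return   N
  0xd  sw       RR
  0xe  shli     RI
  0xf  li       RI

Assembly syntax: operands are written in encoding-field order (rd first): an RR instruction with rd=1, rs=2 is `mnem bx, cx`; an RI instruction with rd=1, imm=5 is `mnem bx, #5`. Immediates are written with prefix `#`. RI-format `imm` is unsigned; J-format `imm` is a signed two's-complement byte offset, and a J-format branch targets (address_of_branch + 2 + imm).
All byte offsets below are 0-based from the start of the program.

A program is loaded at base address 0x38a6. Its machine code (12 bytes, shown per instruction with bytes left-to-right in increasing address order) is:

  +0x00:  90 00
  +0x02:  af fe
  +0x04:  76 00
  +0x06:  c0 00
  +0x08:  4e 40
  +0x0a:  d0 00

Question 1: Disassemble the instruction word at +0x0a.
sw ax, ax

off 0x0a: read d0 00 as big → 0xd000
  top 4b → 0xd → sw [RR]
  rd: (w>>9)&0x7=0x0 → ax
  rs: (w>>6)&0x7=0x0 → ax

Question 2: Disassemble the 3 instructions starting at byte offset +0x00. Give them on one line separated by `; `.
bl #0; je #-2; inv dx

@+00  big-endian(90 00) = 0x9000
  top 4b → 0x9 → bl [J]
  [11:0] imm=0 = #0
@+02  big-endian(af fe) = 0xaffe
  top 4b → 0xa → je [J]
  [11:0] imm=4094 (s12→-2) = #-2
@+04  big-endian(76 00) = 0x7600
  top 4b → 0x7 → inv [R]
  [11:9] rd=3 = dx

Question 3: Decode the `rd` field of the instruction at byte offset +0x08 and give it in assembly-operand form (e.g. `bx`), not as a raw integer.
sp

+0x08: 4e 40 ⇒ word 0x4e40 (big)
  top 4b → 0x4 → lsl [RR]
  rd: (w>>9)&0x7=0x7 → sp
  rs: (w>>6)&0x7=0x1 → bx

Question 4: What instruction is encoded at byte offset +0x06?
return

@+06  big-endian(c0 00) = 0xc000
  opcode bits[15:12]=0xc: return/N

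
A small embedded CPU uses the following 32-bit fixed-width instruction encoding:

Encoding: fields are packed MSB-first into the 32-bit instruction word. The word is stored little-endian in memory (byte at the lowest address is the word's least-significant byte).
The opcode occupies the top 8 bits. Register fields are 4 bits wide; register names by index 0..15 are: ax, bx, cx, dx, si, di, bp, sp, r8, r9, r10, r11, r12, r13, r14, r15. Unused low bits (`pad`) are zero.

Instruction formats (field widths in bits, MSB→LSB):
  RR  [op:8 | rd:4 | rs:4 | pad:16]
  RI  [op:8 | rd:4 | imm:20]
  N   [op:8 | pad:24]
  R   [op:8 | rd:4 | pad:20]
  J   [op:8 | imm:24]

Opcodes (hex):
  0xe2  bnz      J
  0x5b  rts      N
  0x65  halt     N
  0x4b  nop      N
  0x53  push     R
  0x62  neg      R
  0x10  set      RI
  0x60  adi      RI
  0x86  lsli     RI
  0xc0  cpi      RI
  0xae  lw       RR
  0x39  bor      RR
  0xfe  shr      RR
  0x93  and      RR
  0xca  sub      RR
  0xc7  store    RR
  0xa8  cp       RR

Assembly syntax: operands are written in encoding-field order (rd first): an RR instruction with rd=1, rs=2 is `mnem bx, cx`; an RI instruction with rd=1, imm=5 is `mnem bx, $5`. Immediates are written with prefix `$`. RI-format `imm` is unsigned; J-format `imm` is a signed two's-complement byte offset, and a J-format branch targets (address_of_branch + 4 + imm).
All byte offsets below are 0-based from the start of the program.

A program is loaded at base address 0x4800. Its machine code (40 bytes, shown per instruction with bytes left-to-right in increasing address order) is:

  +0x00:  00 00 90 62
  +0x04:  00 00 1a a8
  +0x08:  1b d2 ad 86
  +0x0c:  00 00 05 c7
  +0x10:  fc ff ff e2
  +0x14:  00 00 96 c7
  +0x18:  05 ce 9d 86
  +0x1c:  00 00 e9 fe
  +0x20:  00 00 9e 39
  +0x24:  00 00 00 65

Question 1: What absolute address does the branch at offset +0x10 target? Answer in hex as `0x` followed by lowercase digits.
+0x10: fc ff ff e2 ⇒ word 0xe2fffffc (little)
  opcode bits[31:24]=0xe2: bnz/J
  imm@[23:0]=0xfffffc (s24→-4) ⇒ $-4
  target = base 0x4800 + off 0x10 + 4 + imm -4 = 0x4810

0x4810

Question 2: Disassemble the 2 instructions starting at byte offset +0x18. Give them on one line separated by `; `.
lsli r9, $904709; shr r14, r9

@+18  little-endian(05 ce 9d 86) = 0x869dce05
  top 8b → 0x86 → lsli [RI]
  rd@[23:20]=0x9 ⇒ r9
  imm@[19:0]=0xdce05 ⇒ $904709
@+1c  little-endian(00 00 e9 fe) = 0xfee90000
  top 8b → 0xfe → shr [RR]
  rd@[23:20]=0xe ⇒ r14
  rs@[19:16]=0x9 ⇒ r9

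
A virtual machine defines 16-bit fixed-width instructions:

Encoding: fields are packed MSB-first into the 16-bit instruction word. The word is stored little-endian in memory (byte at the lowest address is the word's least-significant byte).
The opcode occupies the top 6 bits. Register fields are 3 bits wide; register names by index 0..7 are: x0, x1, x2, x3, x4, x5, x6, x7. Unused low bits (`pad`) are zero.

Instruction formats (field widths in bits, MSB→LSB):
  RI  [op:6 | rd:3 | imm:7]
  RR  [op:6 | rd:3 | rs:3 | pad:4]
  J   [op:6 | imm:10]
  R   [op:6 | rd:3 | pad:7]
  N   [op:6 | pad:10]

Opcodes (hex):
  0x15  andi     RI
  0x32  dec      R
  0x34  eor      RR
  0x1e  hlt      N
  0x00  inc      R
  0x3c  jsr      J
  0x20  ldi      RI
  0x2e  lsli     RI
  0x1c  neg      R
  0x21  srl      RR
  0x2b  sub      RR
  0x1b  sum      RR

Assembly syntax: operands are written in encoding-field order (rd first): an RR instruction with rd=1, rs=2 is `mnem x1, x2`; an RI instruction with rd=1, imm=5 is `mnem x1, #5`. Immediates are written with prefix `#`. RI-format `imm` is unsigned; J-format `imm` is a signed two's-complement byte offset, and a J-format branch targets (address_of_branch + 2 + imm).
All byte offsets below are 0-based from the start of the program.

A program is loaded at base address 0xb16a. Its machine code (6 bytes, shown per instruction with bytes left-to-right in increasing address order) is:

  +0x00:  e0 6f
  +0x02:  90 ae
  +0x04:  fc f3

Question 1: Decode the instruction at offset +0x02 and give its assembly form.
off 0x02: read 90 ae as little → 0xae90
  top 6b → 0x2b → sub [RR]
  [9:7] rd=5 = x5
  [6:4] rs=1 = x1

sub x5, x1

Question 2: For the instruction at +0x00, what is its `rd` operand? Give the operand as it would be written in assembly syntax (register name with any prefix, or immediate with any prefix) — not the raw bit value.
x7

@+00  little-endian(e0 6f) = 0x6fe0
  op=0x6fe0>>10=0x1b ⇒ sum (RR)
  rd@[9:7]=0x7 ⇒ x7
  rs@[6:4]=0x6 ⇒ x6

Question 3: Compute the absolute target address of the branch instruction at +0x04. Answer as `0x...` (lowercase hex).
+0x04: fc f3 ⇒ word 0xf3fc (little)
  top 6b → 0x3c → jsr [J]
  [9:0] imm=1020 (s10→-4) = #-4
  target = base 0xb16a + off 0x04 + 2 + imm -4 = 0xb16c

0xb16c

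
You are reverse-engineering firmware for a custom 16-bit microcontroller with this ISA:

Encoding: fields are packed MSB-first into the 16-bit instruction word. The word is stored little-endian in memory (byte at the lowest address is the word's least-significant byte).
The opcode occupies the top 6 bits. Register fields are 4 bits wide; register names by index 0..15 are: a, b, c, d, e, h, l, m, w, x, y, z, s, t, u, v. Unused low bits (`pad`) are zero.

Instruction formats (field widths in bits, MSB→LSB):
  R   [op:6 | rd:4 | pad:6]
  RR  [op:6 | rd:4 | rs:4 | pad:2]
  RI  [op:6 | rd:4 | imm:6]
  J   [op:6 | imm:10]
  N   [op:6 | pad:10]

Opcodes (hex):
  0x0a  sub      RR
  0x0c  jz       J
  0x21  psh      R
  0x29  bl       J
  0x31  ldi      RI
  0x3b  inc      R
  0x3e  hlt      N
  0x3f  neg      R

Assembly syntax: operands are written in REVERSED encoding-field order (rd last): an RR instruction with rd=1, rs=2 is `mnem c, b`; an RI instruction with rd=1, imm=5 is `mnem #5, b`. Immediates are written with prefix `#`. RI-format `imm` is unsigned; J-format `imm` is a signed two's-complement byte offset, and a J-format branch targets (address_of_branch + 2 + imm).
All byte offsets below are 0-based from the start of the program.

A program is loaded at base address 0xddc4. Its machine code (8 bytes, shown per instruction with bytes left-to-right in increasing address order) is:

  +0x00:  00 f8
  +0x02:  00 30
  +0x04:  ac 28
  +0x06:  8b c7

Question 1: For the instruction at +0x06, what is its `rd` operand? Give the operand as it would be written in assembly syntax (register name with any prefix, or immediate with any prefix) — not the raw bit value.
u

@+06  little-endian(8b c7) = 0xc78b
  op=0xc78b>>10=0x31 ⇒ ldi (RI)
  rd: (w>>6)&0xf=0xe → u
  imm: (w>>0)&0x3f=0xb → #11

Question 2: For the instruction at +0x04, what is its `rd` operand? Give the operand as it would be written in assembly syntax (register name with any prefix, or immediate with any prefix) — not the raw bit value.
[04] ac 28 → 0x28ac
  op=0x28ac>>10=0xa ⇒ sub (RR)
  [9:6] rd=2 = c
  [5:2] rs=11 = z

c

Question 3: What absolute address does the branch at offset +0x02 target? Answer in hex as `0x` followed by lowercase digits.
@+02  little-endian(00 30) = 0x3000
  top 6b → 0xc → jz [J]
  [9:0] imm=0 = #0
  target = base 0xddc4 + off 0x02 + 2 + imm 0 = 0xddc8

0xddc8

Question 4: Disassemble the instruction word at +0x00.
hlt

off 0x00: read 00 f8 as little → 0xf800
  top 6b → 0x3e → hlt [N]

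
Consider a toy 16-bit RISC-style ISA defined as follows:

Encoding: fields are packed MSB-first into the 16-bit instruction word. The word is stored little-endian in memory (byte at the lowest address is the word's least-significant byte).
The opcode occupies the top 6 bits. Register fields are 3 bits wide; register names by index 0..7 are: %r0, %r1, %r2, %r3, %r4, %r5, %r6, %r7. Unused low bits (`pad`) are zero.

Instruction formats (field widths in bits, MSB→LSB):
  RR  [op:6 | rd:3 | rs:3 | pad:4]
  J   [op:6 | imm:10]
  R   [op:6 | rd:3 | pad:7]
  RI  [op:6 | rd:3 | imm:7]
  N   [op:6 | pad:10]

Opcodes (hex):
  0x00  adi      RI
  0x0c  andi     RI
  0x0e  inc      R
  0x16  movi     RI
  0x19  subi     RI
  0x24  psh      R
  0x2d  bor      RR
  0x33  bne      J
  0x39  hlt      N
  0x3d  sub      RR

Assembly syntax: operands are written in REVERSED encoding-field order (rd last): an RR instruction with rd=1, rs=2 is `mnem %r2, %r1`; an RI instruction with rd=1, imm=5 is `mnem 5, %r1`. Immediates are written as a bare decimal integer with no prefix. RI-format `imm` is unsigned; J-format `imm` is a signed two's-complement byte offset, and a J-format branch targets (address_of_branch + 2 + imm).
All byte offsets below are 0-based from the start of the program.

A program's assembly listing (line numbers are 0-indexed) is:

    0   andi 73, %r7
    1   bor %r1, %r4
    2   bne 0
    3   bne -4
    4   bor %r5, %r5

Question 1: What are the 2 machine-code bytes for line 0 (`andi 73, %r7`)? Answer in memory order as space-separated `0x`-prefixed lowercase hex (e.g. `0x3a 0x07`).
0. andi fields op=0xc:6|rd=7:3|imm=73:7 → word 33c9h → c9 33

0xc9 0x33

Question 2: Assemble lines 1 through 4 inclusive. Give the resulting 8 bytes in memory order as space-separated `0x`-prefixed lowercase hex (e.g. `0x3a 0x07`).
0x10 0xb6 0x00 0xcc 0xfc 0xcf 0xd0 0xb6

line 1 (bor): pack op=0x2d:6|rd=4:3|rs=1:3|pad=0:4 = 0xb610; little→ 10 b6
line 2 (bne): pack op=0x33:6|imm=0:10 = 0xcc00; little→ 00 cc
line 3 (bne): pack op=0x33:6|imm=-4:10 = 0xcffc; little→ fc cf
line 4 (bor): pack op=0x2d:6|rd=5:3|rs=5:3|pad=0:4 = 0xb6d0; little→ d0 b6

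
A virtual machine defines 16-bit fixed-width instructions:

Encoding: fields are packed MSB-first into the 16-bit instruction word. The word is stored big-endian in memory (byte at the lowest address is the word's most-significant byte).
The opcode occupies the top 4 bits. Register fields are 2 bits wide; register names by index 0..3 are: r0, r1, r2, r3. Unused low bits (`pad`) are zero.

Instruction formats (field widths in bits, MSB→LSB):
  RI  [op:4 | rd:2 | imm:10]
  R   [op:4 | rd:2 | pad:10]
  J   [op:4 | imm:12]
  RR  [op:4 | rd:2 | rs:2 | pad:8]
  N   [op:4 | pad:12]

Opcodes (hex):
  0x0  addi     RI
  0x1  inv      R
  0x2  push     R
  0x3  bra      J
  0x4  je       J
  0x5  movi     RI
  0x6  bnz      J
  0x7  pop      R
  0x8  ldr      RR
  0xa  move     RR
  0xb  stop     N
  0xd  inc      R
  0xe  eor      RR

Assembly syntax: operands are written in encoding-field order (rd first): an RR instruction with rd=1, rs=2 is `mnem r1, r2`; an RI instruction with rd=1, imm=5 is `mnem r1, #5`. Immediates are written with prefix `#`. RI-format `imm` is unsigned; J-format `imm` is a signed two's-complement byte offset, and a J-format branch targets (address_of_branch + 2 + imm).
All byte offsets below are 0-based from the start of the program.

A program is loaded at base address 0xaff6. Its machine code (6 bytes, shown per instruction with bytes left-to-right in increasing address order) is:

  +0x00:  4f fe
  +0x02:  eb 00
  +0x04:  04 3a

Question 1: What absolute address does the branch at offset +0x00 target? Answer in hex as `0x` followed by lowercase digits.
+0x00: 4f fe ⇒ word 0x4ffe (big)
  top 4b → 0x4 → je [J]
  imm@[11:0]=0xffe (s12→-2) ⇒ #-2
  target = base 0xaff6 + off 0x00 + 2 + imm -2 = 0xaff6

0xaff6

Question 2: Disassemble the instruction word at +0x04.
[04] 04 3a → 0x043a
  op=0x043a>>12=0x0 ⇒ addi (RI)
  rd@[11:10]=0x1 ⇒ r1
  imm@[9:0]=0x3a ⇒ #58

addi r1, #58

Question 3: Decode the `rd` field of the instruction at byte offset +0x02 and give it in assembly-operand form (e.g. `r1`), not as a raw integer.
r2

+0x02: eb 00 ⇒ word 0xeb00 (big)
  opcode bits[15:12]=0xe: eor/RR
  [11:10] rd=2 = r2
  [9:8] rs=3 = r3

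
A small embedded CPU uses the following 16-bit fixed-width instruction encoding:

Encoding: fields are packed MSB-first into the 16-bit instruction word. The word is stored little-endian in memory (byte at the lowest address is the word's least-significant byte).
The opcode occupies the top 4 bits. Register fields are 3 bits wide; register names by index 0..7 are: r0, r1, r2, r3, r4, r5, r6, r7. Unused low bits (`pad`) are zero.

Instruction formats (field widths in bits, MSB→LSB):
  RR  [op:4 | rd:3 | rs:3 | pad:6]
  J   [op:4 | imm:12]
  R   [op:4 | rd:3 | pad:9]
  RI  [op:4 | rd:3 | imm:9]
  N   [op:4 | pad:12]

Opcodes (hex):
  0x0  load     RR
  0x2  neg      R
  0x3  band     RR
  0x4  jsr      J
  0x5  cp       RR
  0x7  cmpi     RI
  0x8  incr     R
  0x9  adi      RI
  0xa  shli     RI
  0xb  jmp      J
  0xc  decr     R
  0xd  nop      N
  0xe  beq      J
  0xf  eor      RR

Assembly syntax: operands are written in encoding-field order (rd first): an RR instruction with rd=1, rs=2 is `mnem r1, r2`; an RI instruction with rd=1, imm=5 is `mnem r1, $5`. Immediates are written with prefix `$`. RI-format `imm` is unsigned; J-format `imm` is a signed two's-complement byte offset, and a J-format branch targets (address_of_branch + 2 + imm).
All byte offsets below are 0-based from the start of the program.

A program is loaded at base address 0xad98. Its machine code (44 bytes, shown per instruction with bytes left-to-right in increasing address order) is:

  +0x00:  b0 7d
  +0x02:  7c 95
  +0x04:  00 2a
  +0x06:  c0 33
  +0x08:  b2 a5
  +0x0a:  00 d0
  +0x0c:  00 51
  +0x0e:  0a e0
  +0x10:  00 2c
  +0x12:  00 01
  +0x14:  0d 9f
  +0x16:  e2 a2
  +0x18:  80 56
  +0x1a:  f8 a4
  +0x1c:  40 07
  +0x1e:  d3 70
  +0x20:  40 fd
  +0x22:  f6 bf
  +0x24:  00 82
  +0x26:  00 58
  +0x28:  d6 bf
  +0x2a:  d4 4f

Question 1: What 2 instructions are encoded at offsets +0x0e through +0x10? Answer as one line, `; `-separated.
beq $10; neg r6

off 0x0e: read 0a e0 as little → 0xe00a
  top 4b → 0xe → beq [J]
  [11:0] imm=10 = $10
off 0x10: read 00 2c as little → 0x2c00
  top 4b → 0x2 → neg [R]
  [11:9] rd=6 = r6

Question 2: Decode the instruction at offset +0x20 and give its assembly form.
@+20  little-endian(40 fd) = 0xfd40
  opcode bits[15:12]=0xf: eor/RR
  rd: (w>>9)&0x7=0x6 → r6
  rs: (w>>6)&0x7=0x5 → r5

eor r6, r5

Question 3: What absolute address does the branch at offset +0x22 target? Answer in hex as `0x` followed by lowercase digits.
0xadb2

[22] f6 bf → 0xbff6
  top 4b → 0xb → jmp [J]
  [11:0] imm=4086 (s12→-10) = $-10
  target = base 0xad98 + off 0x22 + 2 + imm -10 = 0xadb2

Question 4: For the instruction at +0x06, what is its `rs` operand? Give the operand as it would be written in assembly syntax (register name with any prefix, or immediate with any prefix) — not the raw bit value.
r7

off 0x06: read c0 33 as little → 0x33c0
  top 4b → 0x3 → band [RR]
  rd: (w>>9)&0x7=0x1 → r1
  rs: (w>>6)&0x7=0x7 → r7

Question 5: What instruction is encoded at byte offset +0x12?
load r0, r4

[12] 00 01 → 0x0100
  top 4b → 0x0 → load [RR]
  [11:9] rd=0 = r0
  [8:6] rs=4 = r4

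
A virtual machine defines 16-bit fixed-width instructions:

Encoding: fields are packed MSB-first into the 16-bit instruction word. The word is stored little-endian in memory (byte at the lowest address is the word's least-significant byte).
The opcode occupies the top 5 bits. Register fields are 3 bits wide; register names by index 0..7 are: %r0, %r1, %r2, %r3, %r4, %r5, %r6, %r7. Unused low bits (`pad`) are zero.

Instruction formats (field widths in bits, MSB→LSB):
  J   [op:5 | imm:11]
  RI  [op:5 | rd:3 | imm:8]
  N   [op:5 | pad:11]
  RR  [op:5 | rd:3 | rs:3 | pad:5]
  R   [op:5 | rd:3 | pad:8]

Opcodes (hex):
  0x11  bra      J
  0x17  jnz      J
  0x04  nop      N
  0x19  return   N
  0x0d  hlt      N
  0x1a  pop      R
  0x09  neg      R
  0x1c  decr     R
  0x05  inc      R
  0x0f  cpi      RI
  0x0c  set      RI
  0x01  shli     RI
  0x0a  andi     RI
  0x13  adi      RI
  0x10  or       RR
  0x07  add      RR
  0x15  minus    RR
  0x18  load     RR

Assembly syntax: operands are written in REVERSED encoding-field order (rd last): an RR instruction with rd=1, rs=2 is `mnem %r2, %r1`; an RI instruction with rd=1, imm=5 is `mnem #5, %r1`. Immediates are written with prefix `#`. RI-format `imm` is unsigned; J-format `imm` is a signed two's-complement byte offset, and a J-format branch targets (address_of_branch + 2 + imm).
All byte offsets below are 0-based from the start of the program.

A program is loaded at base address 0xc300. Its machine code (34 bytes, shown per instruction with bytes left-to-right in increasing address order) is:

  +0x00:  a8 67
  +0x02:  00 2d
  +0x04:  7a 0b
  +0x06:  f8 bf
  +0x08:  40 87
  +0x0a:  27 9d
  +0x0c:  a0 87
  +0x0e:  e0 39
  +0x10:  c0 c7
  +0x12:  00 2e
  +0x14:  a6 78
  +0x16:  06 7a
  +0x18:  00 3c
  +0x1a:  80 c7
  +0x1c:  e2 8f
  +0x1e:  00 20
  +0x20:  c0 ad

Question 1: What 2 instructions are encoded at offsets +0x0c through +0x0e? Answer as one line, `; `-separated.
@+0c  little-endian(a0 87) = 0x87a0
  opcode bits[15:11]=0x10: or/RR
  [10:8] rd=7 = %r7
  [7:5] rs=5 = %r5
@+0e  little-endian(e0 39) = 0x39e0
  opcode bits[15:11]=0x7: add/RR
  [10:8] rd=1 = %r1
  [7:5] rs=7 = %r7

or %r5, %r7; add %r7, %r1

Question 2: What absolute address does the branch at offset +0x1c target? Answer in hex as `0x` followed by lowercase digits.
+0x1c: e2 8f ⇒ word 0x8fe2 (little)
  op=0x8fe2>>11=0x11 ⇒ bra (J)
  [10:0] imm=2018 (s11→-30) = #-30
  target = base 0xc300 + off 0x1c + 2 + imm -30 = 0xc300

0xc300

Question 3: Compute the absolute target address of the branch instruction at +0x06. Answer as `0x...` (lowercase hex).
0xc300

+0x06: f8 bf ⇒ word 0xbff8 (little)
  top 5b → 0x17 → jnz [J]
  [10:0] imm=2040 (s11→-8) = #-8
  target = base 0xc300 + off 0x06 + 2 + imm -8 = 0xc300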